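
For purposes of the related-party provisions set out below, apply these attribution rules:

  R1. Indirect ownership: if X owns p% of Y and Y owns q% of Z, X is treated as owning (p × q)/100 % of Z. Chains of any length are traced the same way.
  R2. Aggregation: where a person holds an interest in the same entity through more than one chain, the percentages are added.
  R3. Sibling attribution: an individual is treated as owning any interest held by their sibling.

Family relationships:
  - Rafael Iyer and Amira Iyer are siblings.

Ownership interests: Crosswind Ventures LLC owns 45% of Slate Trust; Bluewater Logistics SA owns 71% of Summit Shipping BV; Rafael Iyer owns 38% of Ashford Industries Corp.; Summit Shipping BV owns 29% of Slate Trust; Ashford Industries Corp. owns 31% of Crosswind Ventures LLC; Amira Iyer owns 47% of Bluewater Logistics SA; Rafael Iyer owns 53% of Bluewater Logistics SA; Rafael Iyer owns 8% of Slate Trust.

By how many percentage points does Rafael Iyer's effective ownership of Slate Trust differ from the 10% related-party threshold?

23.891

By sibling attribution (R3), Rafael Iyer is treated as also owning Amira Iyer's interest in Bluewater Logistics SA, giving 53% + 47% = 100%.
Chain via Ashford Industries Corp. → Crosswind Ventures LLC (R1): 38% × 31% × 45% = 5.301% of Slate Trust.
Chain via Bluewater Logistics SA → Summit Shipping BV (R1): 100% × 71% × 29% = 20.59% of Slate Trust.
Direct interest in Slate Trust: 8%.
Aggregating (R2): 5.301% + 20.59% + 8% = 33.891%.
33.891% exceeds the 10% threshold by 23.891 percentage points.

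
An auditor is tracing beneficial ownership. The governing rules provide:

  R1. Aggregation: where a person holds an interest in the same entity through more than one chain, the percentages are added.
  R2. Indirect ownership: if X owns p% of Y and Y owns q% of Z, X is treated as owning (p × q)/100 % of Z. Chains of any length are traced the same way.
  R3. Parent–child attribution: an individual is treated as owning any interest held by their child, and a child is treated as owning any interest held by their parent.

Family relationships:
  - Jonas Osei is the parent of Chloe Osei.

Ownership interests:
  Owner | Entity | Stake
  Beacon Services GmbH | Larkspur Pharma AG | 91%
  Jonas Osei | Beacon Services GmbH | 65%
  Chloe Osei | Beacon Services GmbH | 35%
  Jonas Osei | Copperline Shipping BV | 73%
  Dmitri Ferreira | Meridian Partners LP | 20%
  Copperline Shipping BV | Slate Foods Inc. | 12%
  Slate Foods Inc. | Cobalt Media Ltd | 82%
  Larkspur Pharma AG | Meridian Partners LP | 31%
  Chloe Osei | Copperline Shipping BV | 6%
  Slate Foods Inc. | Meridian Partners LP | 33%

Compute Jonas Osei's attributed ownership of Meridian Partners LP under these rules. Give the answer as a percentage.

31.3384%

By parent–child attribution (R3), Jonas Osei is treated as also owning Chloe Osei's interest in Copperline Shipping BV, giving 73% + 6% = 79%.
By parent–child attribution (R3), Jonas Osei is treated as also owning Chloe Osei's interest in Beacon Services GmbH, giving 65% + 35% = 100%.
Chain via Copperline Shipping BV → Slate Foods Inc. (R2): 79% × 12% × 33% = 3.1284% of Meridian Partners LP.
Chain via Beacon Services GmbH → Larkspur Pharma AG (R2): 100% × 91% × 31% = 28.21% of Meridian Partners LP.
Aggregating (R1): 3.1284% + 28.21% = 31.3384%.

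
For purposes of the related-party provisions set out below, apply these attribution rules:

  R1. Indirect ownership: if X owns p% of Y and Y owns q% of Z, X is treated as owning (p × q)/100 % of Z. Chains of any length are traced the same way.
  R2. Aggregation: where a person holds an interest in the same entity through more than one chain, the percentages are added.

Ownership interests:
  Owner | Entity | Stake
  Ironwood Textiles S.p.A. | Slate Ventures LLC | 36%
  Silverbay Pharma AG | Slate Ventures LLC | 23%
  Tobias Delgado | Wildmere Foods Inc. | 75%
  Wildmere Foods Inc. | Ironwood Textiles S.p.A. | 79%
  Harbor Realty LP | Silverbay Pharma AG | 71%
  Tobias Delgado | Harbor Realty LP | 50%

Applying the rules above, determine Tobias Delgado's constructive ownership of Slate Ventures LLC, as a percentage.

Chain via Harbor Realty LP → Silverbay Pharma AG (R1): 50% × 71% × 23% = 8.165% of Slate Ventures LLC.
Chain via Wildmere Foods Inc. → Ironwood Textiles S.p.A. (R1): 75% × 79% × 36% = 21.33% of Slate Ventures LLC.
Aggregating (R2): 8.165% + 21.33% = 29.495%.

29.495%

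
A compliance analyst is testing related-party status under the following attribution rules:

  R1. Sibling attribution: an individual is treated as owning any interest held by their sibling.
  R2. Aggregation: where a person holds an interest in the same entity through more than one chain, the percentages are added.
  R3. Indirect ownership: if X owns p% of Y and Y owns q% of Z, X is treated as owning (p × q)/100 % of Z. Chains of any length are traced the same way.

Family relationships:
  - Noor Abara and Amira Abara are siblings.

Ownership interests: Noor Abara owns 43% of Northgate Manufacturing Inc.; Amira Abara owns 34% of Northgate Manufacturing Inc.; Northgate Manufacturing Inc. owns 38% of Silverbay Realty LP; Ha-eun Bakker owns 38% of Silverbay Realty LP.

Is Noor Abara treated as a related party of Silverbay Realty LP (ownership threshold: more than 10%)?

By sibling attribution (R1), Noor Abara is treated as also owning Amira Abara's interest in Northgate Manufacturing Inc, giving 43% + 34% = 77%.
Chain via Northgate Manufacturing Inc. (R3): 77% × 38% = 29.26% of Silverbay Realty LP.
29.26% exceeds the 10% threshold, so Noor is a related party to Silverbay Realty LP.

Yes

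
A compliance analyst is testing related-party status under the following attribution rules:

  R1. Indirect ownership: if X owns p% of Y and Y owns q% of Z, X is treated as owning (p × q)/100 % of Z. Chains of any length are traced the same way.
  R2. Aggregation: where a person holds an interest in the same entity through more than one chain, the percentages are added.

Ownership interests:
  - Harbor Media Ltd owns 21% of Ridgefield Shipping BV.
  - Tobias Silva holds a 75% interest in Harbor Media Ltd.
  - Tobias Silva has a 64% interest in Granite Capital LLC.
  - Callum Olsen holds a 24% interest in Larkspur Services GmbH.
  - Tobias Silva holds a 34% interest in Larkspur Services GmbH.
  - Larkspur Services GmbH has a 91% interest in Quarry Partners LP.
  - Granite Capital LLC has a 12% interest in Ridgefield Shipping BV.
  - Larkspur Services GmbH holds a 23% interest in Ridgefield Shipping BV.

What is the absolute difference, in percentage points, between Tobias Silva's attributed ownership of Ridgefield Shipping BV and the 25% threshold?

6.25

Chain via Granite Capital LLC (R1): 64% × 12% = 7.68% of Ridgefield Shipping BV.
Chain via Harbor Media Ltd (R1): 75% × 21% = 15.75% of Ridgefield Shipping BV.
Chain via Larkspur Services GmbH (R1): 34% × 23% = 7.82% of Ridgefield Shipping BV.
Aggregating (R2): 7.68% + 15.75% + 7.82% = 31.25%.
31.25% exceeds the 25% threshold by 6.25 percentage points.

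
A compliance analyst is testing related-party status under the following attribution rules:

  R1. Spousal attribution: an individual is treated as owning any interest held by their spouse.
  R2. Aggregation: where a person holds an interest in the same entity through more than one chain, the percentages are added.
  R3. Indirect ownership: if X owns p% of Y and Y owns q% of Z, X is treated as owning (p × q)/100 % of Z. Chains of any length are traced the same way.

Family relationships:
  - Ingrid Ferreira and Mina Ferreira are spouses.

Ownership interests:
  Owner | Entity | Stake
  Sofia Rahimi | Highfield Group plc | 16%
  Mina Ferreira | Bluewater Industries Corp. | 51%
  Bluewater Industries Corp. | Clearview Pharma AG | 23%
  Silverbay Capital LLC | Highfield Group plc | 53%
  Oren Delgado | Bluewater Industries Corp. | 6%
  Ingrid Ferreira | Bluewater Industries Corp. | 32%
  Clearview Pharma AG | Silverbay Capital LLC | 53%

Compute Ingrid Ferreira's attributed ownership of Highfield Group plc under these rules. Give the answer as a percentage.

By spousal attribution (R1), Ingrid Ferreira is treated as also owning Mina Ferreira's interest in Bluewater Industries Corp, giving 32% + 51% = 83%.
Chain via Bluewater Industries Corp. → Clearview Pharma AG → Silverbay Capital LLC (R3): 83% × 23% × 53% × 53% = 5.362381% of Highfield Group plc.

5.362381%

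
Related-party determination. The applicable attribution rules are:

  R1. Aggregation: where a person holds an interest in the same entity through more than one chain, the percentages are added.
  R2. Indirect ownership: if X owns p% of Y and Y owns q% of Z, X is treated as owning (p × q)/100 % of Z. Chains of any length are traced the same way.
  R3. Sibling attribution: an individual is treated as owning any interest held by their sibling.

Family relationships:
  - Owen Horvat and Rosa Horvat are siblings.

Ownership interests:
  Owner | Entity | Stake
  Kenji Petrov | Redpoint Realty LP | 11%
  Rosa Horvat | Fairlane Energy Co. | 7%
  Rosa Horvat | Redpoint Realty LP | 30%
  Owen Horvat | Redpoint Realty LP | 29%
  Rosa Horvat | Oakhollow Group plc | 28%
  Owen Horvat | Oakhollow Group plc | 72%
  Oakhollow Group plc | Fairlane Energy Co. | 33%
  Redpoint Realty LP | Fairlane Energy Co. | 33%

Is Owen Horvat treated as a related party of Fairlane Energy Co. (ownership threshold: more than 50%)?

Yes

By sibling attribution (R3), Owen Horvat is treated as also owning Rosa Horvat's interest in Oakhollow Group plc, giving 72% + 28% = 100%.
By sibling attribution (R3), Owen Horvat is treated as also owning Rosa Horvat's interest in Redpoint Realty LP, giving 29% + 30% = 59%.
By sibling attribution (R3), Owen Horvat is treated as owning Rosa Horvat's 7% interest in Fairlane Energy Co.
Chain via Oakhollow Group plc (R2): 100% × 33% = 33% of Fairlane Energy Co.
Chain via Redpoint Realty LP (R2): 59% × 33% = 19.47% of Fairlane Energy Co.
Direct interest in Fairlane Energy Co: 7%.
Aggregating (R1): 33% + 19.47% + 7% = 59.47%.
59.47% exceeds the 50% threshold, so Owen is a related party to Fairlane Energy Co.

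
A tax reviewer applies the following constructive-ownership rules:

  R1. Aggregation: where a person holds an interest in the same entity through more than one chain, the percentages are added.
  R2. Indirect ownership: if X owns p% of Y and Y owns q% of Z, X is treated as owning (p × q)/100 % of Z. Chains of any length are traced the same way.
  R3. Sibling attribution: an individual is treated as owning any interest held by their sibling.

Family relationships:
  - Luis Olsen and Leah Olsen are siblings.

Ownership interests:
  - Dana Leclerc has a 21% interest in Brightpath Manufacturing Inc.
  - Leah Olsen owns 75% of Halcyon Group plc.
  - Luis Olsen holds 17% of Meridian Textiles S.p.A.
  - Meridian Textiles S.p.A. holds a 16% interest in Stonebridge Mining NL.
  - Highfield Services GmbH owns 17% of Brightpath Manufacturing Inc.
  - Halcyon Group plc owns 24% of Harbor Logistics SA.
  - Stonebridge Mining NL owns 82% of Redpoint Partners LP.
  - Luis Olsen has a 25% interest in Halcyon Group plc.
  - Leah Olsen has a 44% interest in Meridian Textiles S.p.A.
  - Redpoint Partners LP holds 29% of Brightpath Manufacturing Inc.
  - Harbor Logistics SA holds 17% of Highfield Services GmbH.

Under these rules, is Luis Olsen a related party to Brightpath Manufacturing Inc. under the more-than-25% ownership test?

No

By sibling attribution (R3), Luis Olsen is treated as also owning Leah Olsen's interest in Halcyon Group plc, giving 25% + 75% = 100%.
By sibling attribution (R3), Luis Olsen is treated as also owning Leah Olsen's interest in Meridian Textiles S.p.A, giving 17% + 44% = 61%.
Chain via Halcyon Group plc → Harbor Logistics SA → Highfield Services GmbH (R2): 100% × 24% × 17% × 17% = 0.6936% of Brightpath Manufacturing Inc.
Chain via Meridian Textiles S.p.A. → Stonebridge Mining NL → Redpoint Partners LP (R2): 61% × 16% × 82% × 29% = 2.320928% of Brightpath Manufacturing Inc.
Aggregating (R1): 0.6936% + 2.320928% = 3.014528%.
3.014528% does not exceed the 25% threshold, so Luis is not a related party to Brightpath Manufacturing Inc.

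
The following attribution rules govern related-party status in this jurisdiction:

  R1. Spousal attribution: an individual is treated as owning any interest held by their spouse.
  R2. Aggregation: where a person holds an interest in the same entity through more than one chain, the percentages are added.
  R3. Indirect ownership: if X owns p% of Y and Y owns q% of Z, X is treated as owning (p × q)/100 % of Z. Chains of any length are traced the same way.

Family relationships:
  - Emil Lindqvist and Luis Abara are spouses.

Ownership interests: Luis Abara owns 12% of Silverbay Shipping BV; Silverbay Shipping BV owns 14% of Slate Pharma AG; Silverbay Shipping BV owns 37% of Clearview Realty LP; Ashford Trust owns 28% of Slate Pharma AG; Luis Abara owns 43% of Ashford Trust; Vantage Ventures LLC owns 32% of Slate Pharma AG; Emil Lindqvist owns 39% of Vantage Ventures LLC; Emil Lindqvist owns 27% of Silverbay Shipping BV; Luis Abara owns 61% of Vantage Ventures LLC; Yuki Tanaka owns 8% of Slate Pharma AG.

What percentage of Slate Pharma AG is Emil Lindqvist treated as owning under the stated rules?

By spousal attribution (R1), Emil Lindqvist is treated as also owning Luis Abara's interest in Silverbay Shipping BV, giving 27% + 12% = 39%.
By spousal attribution (R1), Emil Lindqvist is treated as also owning Luis Abara's interest in Vantage Ventures LLC, giving 39% + 61% = 100%.
By spousal attribution (R1), Emil Lindqvist is treated as owning Luis Abara's 43% interest in Ashford Trust.
Chain via Silverbay Shipping BV (R3): 39% × 14% = 5.46% of Slate Pharma AG.
Chain via Vantage Ventures LLC (R3): 100% × 32% = 32% of Slate Pharma AG.
Chain via Ashford Trust (R3): 43% × 28% = 12.04% of Slate Pharma AG.
Aggregating (R2): 5.46% + 32% + 12.04% = 49.5%.

49.5%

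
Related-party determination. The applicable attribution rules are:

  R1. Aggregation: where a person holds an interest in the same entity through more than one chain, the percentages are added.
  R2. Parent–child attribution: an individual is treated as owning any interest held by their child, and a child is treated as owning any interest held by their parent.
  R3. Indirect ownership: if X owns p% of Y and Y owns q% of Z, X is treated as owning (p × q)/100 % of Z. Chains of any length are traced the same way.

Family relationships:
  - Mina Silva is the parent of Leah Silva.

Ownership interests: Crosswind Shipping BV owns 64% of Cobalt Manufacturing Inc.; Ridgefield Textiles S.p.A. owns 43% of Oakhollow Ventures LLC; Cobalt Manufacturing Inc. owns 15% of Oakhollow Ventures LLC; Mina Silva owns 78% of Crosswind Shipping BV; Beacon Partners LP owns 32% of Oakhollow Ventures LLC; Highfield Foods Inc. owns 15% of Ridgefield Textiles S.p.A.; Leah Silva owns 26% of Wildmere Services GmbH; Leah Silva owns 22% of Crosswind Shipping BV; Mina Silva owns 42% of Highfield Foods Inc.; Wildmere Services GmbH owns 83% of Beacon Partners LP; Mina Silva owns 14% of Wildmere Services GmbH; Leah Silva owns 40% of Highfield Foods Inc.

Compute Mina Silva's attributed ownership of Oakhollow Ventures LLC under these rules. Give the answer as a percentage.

25.513%

By parent–child attribution (R2), Mina Silva is treated as also owning Leah Silva's interest in Crosswind Shipping BV, giving 78% + 22% = 100%.
By parent–child attribution (R2), Mina Silva is treated as also owning Leah Silva's interest in Highfield Foods Inc, giving 42% + 40% = 82%.
By parent–child attribution (R2), Mina Silva is treated as also owning Leah Silva's interest in Wildmere Services GmbH, giving 14% + 26% = 40%.
Chain via Crosswind Shipping BV → Cobalt Manufacturing Inc. (R3): 100% × 64% × 15% = 9.6% of Oakhollow Ventures LLC.
Chain via Highfield Foods Inc. → Ridgefield Textiles S.p.A. (R3): 82% × 15% × 43% = 5.289% of Oakhollow Ventures LLC.
Chain via Wildmere Services GmbH → Beacon Partners LP (R3): 40% × 83% × 32% = 10.624% of Oakhollow Ventures LLC.
Aggregating (R1): 9.6% + 5.289% + 10.624% = 25.513%.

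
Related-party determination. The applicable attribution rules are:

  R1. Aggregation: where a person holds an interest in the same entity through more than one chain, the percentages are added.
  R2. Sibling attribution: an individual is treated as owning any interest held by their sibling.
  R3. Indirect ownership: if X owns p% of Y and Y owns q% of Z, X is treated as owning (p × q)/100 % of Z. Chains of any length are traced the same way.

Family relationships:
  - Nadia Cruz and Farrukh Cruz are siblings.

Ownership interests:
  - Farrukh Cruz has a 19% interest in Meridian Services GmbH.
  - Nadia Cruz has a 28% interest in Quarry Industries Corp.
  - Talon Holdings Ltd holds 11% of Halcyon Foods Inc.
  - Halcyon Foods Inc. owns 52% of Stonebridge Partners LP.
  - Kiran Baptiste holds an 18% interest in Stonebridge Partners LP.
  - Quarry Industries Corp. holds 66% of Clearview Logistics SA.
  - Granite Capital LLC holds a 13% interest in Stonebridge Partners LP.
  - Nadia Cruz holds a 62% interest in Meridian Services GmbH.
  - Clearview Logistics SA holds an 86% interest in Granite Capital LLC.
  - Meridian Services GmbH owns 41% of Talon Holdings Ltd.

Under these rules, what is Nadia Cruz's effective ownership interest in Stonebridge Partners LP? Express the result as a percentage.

3.965676%

By sibling attribution (R2), Nadia Cruz is treated as also owning Farrukh Cruz's interest in Meridian Services GmbH, giving 62% + 19% = 81%.
Chain via Meridian Services GmbH → Talon Holdings Ltd → Halcyon Foods Inc. (R3): 81% × 41% × 11% × 52% = 1.899612% of Stonebridge Partners LP.
Chain via Quarry Industries Corp. → Clearview Logistics SA → Granite Capital LLC (R3): 28% × 66% × 86% × 13% = 2.066064% of Stonebridge Partners LP.
Aggregating (R1): 1.899612% + 2.066064% = 3.965676%.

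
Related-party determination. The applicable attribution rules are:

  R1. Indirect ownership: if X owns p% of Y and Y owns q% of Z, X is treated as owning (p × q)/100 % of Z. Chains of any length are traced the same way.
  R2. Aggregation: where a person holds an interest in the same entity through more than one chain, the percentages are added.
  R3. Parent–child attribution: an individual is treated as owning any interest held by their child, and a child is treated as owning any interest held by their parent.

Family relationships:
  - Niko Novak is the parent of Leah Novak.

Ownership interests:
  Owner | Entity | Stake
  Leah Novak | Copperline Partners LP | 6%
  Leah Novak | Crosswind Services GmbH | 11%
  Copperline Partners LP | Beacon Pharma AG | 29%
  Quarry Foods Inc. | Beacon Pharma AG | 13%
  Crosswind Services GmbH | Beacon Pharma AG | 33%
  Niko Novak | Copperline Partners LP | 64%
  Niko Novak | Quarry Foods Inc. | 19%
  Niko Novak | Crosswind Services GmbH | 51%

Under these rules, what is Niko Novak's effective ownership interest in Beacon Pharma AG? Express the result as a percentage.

By parent–child attribution (R3), Niko Novak is treated as also owning Leah Novak's interest in Crosswind Services GmbH, giving 51% + 11% = 62%.
By parent–child attribution (R3), Niko Novak is treated as also owning Leah Novak's interest in Copperline Partners LP, giving 64% + 6% = 70%.
Chain via Crosswind Services GmbH (R1): 62% × 33% = 20.46% of Beacon Pharma AG.
Chain via Quarry Foods Inc. (R1): 19% × 13% = 2.47% of Beacon Pharma AG.
Chain via Copperline Partners LP (R1): 70% × 29% = 20.3% of Beacon Pharma AG.
Aggregating (R2): 20.46% + 2.47% + 20.3% = 43.23%.

43.23%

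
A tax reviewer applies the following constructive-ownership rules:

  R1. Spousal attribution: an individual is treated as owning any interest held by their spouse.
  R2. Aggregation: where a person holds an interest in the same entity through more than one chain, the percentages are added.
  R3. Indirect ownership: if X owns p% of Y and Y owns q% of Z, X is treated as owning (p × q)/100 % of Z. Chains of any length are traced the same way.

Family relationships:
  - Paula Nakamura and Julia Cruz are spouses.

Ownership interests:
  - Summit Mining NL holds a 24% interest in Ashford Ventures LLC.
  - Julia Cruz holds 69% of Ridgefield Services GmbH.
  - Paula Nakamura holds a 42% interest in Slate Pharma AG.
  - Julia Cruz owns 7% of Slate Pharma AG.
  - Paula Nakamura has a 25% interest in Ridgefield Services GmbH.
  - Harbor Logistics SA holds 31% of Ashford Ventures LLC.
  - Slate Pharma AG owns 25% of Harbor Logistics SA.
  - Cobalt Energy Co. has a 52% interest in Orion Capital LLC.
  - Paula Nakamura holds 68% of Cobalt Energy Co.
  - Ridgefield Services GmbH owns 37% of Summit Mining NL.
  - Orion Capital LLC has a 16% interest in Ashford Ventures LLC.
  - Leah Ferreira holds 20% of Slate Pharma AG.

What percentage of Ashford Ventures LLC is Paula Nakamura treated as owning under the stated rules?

By spousal attribution (R1), Paula Nakamura is treated as also owning Julia Cruz's interest in Ridgefield Services GmbH, giving 25% + 69% = 94%.
By spousal attribution (R1), Paula Nakamura is treated as also owning Julia Cruz's interest in Slate Pharma AG, giving 42% + 7% = 49%.
Chain via Ridgefield Services GmbH → Summit Mining NL (R3): 94% × 37% × 24% = 8.3472% of Ashford Ventures LLC.
Chain via Slate Pharma AG → Harbor Logistics SA (R3): 49% × 25% × 31% = 3.7975% of Ashford Ventures LLC.
Chain via Cobalt Energy Co. → Orion Capital LLC (R3): 68% × 52% × 16% = 5.6576% of Ashford Ventures LLC.
Aggregating (R2): 8.3472% + 3.7975% + 5.6576% = 17.8023%.

17.8023%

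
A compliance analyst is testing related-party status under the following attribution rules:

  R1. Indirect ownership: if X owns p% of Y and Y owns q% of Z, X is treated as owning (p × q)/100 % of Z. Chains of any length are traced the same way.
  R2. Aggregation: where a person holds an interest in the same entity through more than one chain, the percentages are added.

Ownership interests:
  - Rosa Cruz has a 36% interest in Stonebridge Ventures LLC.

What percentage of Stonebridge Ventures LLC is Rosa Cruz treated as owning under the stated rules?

Direct interest in Stonebridge Ventures LLC: 36%.

36%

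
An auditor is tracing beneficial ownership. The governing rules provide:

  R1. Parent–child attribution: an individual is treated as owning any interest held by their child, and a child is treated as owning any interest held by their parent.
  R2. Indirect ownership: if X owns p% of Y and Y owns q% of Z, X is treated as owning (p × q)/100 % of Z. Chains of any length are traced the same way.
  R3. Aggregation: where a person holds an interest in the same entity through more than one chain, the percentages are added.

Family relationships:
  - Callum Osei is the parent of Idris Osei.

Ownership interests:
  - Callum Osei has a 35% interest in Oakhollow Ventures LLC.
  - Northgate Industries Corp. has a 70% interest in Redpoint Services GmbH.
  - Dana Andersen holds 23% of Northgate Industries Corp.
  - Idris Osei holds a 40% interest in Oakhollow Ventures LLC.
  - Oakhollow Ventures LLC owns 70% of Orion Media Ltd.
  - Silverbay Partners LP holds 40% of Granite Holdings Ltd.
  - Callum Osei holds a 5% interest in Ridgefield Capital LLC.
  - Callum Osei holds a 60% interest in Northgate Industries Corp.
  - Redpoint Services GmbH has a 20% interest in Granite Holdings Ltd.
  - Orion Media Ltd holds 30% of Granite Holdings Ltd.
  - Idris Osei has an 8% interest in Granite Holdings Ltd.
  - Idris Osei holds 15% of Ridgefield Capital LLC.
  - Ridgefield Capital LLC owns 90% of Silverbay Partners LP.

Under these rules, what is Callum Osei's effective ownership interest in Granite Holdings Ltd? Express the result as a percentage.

By parent–child attribution (R1), Callum Osei is treated as also owning Idris Osei's interest in Oakhollow Ventures LLC, giving 35% + 40% = 75%.
By parent–child attribution (R1), Callum Osei is treated as also owning Idris Osei's interest in Ridgefield Capital LLC, giving 5% + 15% = 20%.
By parent–child attribution (R1), Callum Osei is treated as owning Idris Osei's 8% interest in Granite Holdings Ltd.
Chain via Oakhollow Ventures LLC → Orion Media Ltd (R2): 75% × 70% × 30% = 15.75% of Granite Holdings Ltd.
Chain via Ridgefield Capital LLC → Silverbay Partners LP (R2): 20% × 90% × 40% = 7.2% of Granite Holdings Ltd.
Chain via Northgate Industries Corp. → Redpoint Services GmbH (R2): 60% × 70% × 20% = 8.4% of Granite Holdings Ltd.
Direct interest in Granite Holdings Ltd: 8%.
Aggregating (R3): 15.75% + 7.2% + 8.4% + 8% = 39.35%.

39.35%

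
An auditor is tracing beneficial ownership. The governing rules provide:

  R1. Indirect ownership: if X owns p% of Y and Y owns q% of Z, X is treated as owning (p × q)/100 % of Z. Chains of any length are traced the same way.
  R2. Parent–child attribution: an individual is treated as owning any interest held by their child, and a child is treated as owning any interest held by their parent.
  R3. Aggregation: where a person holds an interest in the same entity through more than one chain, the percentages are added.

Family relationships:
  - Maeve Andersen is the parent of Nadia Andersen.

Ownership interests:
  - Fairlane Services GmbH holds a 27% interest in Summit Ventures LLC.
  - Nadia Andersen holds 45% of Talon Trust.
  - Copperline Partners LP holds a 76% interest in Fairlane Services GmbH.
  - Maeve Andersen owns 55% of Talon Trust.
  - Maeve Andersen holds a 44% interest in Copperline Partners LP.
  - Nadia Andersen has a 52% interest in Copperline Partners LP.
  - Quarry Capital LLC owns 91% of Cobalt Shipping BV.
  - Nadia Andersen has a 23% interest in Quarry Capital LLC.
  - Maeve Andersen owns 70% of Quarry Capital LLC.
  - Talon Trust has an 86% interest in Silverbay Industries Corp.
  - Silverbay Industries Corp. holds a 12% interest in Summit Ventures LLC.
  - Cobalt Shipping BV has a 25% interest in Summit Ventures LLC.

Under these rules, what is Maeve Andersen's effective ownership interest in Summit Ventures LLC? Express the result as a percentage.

By parent–child attribution (R2), Maeve Andersen is treated as also owning Nadia Andersen's interest in Copperline Partners LP, giving 44% + 52% = 96%.
By parent–child attribution (R2), Maeve Andersen is treated as also owning Nadia Andersen's interest in Quarry Capital LLC, giving 70% + 23% = 93%.
By parent–child attribution (R2), Maeve Andersen is treated as also owning Nadia Andersen's interest in Talon Trust, giving 55% + 45% = 100%.
Chain via Copperline Partners LP → Fairlane Services GmbH (R1): 96% × 76% × 27% = 19.6992% of Summit Ventures LLC.
Chain via Quarry Capital LLC → Cobalt Shipping BV (R1): 93% × 91% × 25% = 21.1575% of Summit Ventures LLC.
Chain via Talon Trust → Silverbay Industries Corp. (R1): 100% × 86% × 12% = 10.32% of Summit Ventures LLC.
Aggregating (R3): 19.6992% + 21.1575% + 10.32% = 51.1767%.

51.1767%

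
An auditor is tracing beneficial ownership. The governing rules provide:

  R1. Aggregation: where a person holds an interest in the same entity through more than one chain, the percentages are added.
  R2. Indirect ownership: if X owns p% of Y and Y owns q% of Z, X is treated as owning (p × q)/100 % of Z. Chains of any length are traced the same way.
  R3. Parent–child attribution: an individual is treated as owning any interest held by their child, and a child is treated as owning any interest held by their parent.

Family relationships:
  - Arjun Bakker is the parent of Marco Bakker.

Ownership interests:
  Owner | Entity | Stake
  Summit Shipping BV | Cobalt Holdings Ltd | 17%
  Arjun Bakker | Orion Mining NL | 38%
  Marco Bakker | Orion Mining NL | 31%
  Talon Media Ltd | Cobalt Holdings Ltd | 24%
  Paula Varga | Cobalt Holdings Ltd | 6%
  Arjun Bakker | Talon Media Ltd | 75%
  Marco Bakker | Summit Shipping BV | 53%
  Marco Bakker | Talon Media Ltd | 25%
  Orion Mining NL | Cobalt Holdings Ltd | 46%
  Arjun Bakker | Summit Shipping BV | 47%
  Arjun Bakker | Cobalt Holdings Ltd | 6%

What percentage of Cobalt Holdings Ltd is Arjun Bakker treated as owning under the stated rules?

By parent–child attribution (R3), Arjun Bakker is treated as also owning Marco Bakker's interest in Talon Media Ltd, giving 75% + 25% = 100%.
By parent–child attribution (R3), Arjun Bakker is treated as also owning Marco Bakker's interest in Orion Mining NL, giving 38% + 31% = 69%.
By parent–child attribution (R3), Arjun Bakker is treated as also owning Marco Bakker's interest in Summit Shipping BV, giving 47% + 53% = 100%.
Chain via Talon Media Ltd (R2): 100% × 24% = 24% of Cobalt Holdings Ltd.
Chain via Orion Mining NL (R2): 69% × 46% = 31.74% of Cobalt Holdings Ltd.
Chain via Summit Shipping BV (R2): 100% × 17% = 17% of Cobalt Holdings Ltd.
Direct interest in Cobalt Holdings Ltd: 6%.
Aggregating (R1): 24% + 31.74% + 17% + 6% = 78.74%.

78.74%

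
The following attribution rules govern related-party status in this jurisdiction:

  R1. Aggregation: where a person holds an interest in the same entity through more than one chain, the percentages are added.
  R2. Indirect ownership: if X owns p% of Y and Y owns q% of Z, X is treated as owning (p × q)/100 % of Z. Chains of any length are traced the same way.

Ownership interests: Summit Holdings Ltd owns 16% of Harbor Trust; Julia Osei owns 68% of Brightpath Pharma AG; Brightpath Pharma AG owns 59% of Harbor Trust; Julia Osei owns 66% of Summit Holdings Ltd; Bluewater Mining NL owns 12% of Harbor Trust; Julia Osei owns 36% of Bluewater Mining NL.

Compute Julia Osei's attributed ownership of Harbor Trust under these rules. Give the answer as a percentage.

55%

Chain via Summit Holdings Ltd (R2): 66% × 16% = 10.56% of Harbor Trust.
Chain via Bluewater Mining NL (R2): 36% × 12% = 4.32% of Harbor Trust.
Chain via Brightpath Pharma AG (R2): 68% × 59% = 40.12% of Harbor Trust.
Aggregating (R1): 10.56% + 4.32% + 40.12% = 55%.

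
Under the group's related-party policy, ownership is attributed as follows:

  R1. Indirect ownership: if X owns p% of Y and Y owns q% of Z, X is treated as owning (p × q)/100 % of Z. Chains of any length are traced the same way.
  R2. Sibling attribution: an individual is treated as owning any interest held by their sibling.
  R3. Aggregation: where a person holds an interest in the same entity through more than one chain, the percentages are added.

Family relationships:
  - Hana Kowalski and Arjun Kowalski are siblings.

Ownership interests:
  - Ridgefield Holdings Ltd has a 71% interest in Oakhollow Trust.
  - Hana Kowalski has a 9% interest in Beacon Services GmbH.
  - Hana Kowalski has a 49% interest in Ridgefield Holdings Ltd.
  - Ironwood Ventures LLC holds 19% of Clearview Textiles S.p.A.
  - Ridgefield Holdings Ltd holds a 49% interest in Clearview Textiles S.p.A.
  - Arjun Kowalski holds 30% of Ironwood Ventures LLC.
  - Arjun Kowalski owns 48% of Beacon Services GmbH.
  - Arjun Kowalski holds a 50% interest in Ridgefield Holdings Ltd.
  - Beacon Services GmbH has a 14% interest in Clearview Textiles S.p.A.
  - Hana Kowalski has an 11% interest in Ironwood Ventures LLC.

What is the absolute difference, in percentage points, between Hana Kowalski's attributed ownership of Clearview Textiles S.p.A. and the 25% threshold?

By sibling attribution (R2), Hana Kowalski is treated as also owning Arjun Kowalski's interest in Beacon Services GmbH, giving 9% + 48% = 57%.
By sibling attribution (R2), Hana Kowalski is treated as also owning Arjun Kowalski's interest in Ironwood Ventures LLC, giving 11% + 30% = 41%.
By sibling attribution (R2), Hana Kowalski is treated as also owning Arjun Kowalski's interest in Ridgefield Holdings Ltd, giving 49% + 50% = 99%.
Chain via Beacon Services GmbH (R1): 57% × 14% = 7.98% of Clearview Textiles S.p.A.
Chain via Ironwood Ventures LLC (R1): 41% × 19% = 7.79% of Clearview Textiles S.p.A.
Chain via Ridgefield Holdings Ltd (R1): 99% × 49% = 48.51% of Clearview Textiles S.p.A.
Aggregating (R3): 7.98% + 7.79% + 48.51% = 64.28%.
64.28% exceeds the 25% threshold by 39.28 percentage points.

39.28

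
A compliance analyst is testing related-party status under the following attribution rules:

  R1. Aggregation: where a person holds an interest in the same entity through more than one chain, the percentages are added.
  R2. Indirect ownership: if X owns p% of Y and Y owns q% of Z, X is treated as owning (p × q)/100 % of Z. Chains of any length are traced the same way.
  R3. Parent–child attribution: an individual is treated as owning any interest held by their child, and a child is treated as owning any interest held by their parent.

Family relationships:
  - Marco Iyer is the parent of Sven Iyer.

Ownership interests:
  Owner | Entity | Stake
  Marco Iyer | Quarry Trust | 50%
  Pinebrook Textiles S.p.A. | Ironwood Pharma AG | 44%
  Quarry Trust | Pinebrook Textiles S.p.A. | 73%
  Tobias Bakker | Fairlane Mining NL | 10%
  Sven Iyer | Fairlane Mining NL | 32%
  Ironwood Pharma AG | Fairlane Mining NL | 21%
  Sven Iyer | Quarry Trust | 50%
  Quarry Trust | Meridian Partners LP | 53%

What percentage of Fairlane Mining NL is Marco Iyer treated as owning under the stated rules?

By parent–child attribution (R3), Marco Iyer is treated as also owning Sven Iyer's interest in Quarry Trust, giving 50% + 50% = 100%.
By parent–child attribution (R3), Marco Iyer is treated as owning Sven Iyer's 32% interest in Fairlane Mining NL.
Chain via Quarry Trust → Pinebrook Textiles S.p.A. → Ironwood Pharma AG (R2): 100% × 73% × 44% × 21% = 6.7452% of Fairlane Mining NL.
Direct interest in Fairlane Mining NL: 32%.
Aggregating (R1): 6.7452% + 32% = 38.7452%.

38.7452%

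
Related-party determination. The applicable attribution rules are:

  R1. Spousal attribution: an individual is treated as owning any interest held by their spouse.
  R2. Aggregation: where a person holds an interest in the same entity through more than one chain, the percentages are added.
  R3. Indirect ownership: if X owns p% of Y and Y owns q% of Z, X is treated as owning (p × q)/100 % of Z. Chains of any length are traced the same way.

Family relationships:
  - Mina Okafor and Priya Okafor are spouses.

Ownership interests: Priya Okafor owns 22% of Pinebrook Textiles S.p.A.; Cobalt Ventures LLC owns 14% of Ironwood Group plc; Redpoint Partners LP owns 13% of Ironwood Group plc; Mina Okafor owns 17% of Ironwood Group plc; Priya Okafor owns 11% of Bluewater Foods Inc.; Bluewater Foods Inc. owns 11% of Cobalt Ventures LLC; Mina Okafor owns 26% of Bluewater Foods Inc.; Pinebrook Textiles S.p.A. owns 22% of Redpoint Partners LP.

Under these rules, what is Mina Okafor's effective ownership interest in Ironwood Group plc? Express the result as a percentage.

18.199%

By spousal attribution (R1), Mina Okafor is treated as also owning Priya Okafor's interest in Bluewater Foods Inc, giving 26% + 11% = 37%.
By spousal attribution (R1), Mina Okafor is treated as owning Priya Okafor's 22% interest in Pinebrook Textiles S.p.A.
Chain via Bluewater Foods Inc. → Cobalt Ventures LLC (R3): 37% × 11% × 14% = 0.5698% of Ironwood Group plc.
Direct interest in Ironwood Group plc: 17%.
Chain via Pinebrook Textiles S.p.A. → Redpoint Partners LP (R3): 22% × 22% × 13% = 0.6292% of Ironwood Group plc.
Aggregating (R2): 0.5698% + 17% + 0.6292% = 18.199%.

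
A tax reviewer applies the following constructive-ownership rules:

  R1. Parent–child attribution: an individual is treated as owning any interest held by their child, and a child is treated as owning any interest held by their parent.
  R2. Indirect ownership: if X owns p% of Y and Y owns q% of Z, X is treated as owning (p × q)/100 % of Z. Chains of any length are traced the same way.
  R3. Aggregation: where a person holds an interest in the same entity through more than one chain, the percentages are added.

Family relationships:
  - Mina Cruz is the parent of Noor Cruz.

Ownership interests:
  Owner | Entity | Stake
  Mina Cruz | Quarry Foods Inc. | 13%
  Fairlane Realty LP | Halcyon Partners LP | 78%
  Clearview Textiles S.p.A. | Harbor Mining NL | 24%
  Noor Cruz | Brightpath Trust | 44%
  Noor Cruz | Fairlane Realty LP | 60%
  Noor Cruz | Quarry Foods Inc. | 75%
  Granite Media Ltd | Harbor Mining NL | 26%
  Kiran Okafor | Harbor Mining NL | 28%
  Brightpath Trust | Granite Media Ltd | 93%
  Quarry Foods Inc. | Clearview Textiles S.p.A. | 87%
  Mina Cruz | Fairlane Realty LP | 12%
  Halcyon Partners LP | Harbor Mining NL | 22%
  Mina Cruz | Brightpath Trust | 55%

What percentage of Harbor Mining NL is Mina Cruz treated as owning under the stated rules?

By parent–child attribution (R1), Mina Cruz is treated as also owning Noor Cruz's interest in Fairlane Realty LP, giving 12% + 60% = 72%.
By parent–child attribution (R1), Mina Cruz is treated as also owning Noor Cruz's interest in Quarry Foods Inc, giving 13% + 75% = 88%.
By parent–child attribution (R1), Mina Cruz is treated as also owning Noor Cruz's interest in Brightpath Trust, giving 55% + 44% = 99%.
Chain via Fairlane Realty LP → Halcyon Partners LP (R2): 72% × 78% × 22% = 12.3552% of Harbor Mining NL.
Chain via Quarry Foods Inc. → Clearview Textiles S.p.A. (R2): 88% × 87% × 24% = 18.3744% of Harbor Mining NL.
Chain via Brightpath Trust → Granite Media Ltd (R2): 99% × 93% × 26% = 23.9382% of Harbor Mining NL.
Aggregating (R3): 12.3552% + 18.3744% + 23.9382% = 54.6678%.

54.6678%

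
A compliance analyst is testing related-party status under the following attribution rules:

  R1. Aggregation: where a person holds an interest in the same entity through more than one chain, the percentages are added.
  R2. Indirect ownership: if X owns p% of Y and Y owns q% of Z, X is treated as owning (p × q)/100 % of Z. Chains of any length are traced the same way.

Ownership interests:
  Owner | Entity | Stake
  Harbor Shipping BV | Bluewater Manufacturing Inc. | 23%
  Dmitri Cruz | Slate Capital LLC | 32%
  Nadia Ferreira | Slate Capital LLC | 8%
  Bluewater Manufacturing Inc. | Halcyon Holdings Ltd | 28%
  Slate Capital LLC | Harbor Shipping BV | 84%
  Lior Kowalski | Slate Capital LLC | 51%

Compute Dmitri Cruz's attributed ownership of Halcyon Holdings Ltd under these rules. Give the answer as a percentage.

1.731072%

Chain via Slate Capital LLC → Harbor Shipping BV → Bluewater Manufacturing Inc. (R2): 32% × 84% × 23% × 28% = 1.731072% of Halcyon Holdings Ltd.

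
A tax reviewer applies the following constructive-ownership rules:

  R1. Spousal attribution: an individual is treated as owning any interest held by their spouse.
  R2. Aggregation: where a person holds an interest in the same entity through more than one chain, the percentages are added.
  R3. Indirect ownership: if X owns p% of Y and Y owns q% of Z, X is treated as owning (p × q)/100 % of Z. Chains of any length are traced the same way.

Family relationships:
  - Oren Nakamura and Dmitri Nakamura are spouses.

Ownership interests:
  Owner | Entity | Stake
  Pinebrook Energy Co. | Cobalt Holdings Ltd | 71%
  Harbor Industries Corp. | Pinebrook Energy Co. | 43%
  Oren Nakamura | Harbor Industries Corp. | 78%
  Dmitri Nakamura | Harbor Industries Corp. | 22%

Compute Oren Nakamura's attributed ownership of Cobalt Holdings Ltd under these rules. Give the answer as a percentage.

By spousal attribution (R1), Oren Nakamura is treated as also owning Dmitri Nakamura's interest in Harbor Industries Corp, giving 78% + 22% = 100%.
Chain via Harbor Industries Corp. → Pinebrook Energy Co. (R3): 100% × 43% × 71% = 30.53% of Cobalt Holdings Ltd.

30.53%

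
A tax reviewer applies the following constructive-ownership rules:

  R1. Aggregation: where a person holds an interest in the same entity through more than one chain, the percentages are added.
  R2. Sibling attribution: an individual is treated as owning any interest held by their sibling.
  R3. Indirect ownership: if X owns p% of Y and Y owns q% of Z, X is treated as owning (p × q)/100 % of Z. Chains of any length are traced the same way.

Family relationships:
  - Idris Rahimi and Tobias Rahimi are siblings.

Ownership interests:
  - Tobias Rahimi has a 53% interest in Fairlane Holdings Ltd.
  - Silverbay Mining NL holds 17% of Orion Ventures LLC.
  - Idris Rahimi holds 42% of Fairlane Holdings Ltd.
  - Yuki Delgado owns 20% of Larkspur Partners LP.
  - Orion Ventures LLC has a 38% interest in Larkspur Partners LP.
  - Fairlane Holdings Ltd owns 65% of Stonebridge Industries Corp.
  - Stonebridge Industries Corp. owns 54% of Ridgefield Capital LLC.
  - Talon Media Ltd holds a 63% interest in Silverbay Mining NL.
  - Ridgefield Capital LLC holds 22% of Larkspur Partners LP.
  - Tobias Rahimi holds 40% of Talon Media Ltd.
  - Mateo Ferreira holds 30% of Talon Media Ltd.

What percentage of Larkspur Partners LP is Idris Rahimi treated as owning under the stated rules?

By sibling attribution (R2), Idris Rahimi is treated as also owning Tobias Rahimi's interest in Fairlane Holdings Ltd, giving 42% + 53% = 95%.
By sibling attribution (R2), Idris Rahimi is treated as owning Tobias Rahimi's 40% interest in Talon Media Ltd.
Chain via Fairlane Holdings Ltd → Stonebridge Industries Corp. → Ridgefield Capital LLC (R3): 95% × 65% × 54% × 22% = 7.3359% of Larkspur Partners LP.
Chain via Talon Media Ltd → Silverbay Mining NL → Orion Ventures LLC (R3): 40% × 63% × 17% × 38% = 1.62792% of Larkspur Partners LP.
Aggregating (R1): 7.3359% + 1.62792% = 8.96382%.

8.96382%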